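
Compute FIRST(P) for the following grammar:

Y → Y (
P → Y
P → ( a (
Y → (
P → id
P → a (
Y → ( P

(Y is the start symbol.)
To compute FIRST(P), examine every production with P on the left-hand side, reading each right-hand side left to right until a non-nullable symbol is reached.

FIRST sets of the other non-terminals involved (by the same procedure, iterated to a fixed point):
  FIRST(Y) = { '(' }

From P → Y:
  - Y is a non-terminal: add FIRST(Y) \ {ε} = { '(' }
    Y is not nullable, so stop
From P → ( a (:
  - '(' is a terminal: add '(' and stop
From P → id:
  - id is a terminal: add 'id' and stop
From P → a (:
  - a is a terminal: add 'a' and stop

Collecting: FIRST(P) = { '(', 'a', 'id' }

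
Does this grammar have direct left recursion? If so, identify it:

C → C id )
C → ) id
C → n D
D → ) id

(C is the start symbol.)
Yes, C is left-recursive

C → C id ): LEFT RECURSIVE (starts with C)
C → ) id: starts with ')'
C → n D: starts with n
D → ) id: starts with ')'

The grammar has direct left recursion on: C.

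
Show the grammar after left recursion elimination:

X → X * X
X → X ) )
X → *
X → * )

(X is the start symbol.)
X → * X'
X → * ) X'
X' → * X X'
X' → ) ) X'
X' → ε

X is directly left-recursive. The standard transformation for
  A → A α₁ | ... | A α_m | β₁ | ... | β_n
is
  A  → β₁ A' | ... | β_n A'
  A' → α₁ A' | ... | α_m A' | ε

X → * becomes X → * X'
X → * ) becomes X → * ) X'
X → X * X becomes X' → * X X'
X → X ) ) becomes X' → ) ) X'
Add X' → ε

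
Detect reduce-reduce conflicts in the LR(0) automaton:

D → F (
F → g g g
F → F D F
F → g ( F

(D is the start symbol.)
No reduce-reduce conflicts

A reduce-reduce conflict occurs when an LR(0) state has two complete items [A → α .] and [B → β .] — both call for a reduction, and with no lookahead the parser cannot choose between them.

Augment with D' → D and build the canonical LR(0) collection (I0 = CLOSURE({[D' → . D]}), then GOTO on every symbol after a dot until no new states appear). It has 11 states:
  I0: { [D → . F (], [D' → . D], [F → . F D F], [F → . g ( F], [F → . g g g] }  — shift
  I1: { [D' → D .] }  — accept
  I2: { [D → . F (], [D → F . (], [F → . F D F], [F → . g ( F], [F → . g g g], [F → F . D F] }  — shift
  I3: { [F → g . ( F], [F → g . g g] }  — shift
  I4: { [F → . F D F], [F → . g ( F], [F → . g g g], [F → g ( . F] }  — shift
  I5: { [F → g g . g] }  — shift
  I6: { [F → g g g .] }  — reduce
  I7: { [D → . F (], [F → . F D F], [F → . g ( F], [F → . g g g], [F → F . D F], [F → g ( F .] }  — shift, reduce
  I8: { [F → . F D F], [F → . g ( F], [F → . g g g], [F → F D . F] }  — shift
  I9: { [D → . F (], [F → . F D F], [F → . g ( F], [F → . g g g], [F → F . D F], [F → F D F .] }  — shift, reduce
  I10: { [D → F ( .] }  — reduce

No state contains more than one complete item.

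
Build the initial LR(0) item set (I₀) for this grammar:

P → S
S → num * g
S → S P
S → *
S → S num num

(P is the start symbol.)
{ [P → . S], [P' → . P], [S → . *], [S → . S P], [S → . S num num], [S → . num * g] }

First, augment the grammar with P' → P
I₀ = CLOSURE({ [P' → . P] }):
  [P' → . P] has the dot before P: add [P → . S]
  [P → . S] has the dot before S: add [S → . num * g], [S → . S P], [S → . *], [S → . S num num]
No further items can be added.

I₀ = { [P → . S], [P' → . P], [S → . *], [S → . S P], [S → . S num num], [S → . num * g] }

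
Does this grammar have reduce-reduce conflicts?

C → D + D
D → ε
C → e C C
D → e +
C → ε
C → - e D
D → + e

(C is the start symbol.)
A reduce-reduce conflict occurs when an LR(0) state has two complete items [A → α .] and [B → β .] — both call for a reduction, and with no lookahead the parser cannot choose between them.

Augment with C' → C and build the canonical LR(0) collection (I0 = CLOSURE({[C' → . C]}), then GOTO on every symbol after a dot until no new states appear). It has 16 states:
  I0: { [C → . - e D], [C → . D + D], [C → . e C C], [C → .], [C' → . C], [D → . + e], [D → . e +], [D → .] }  — shift, 2 reduces
  I1: { [D → + . e] }  — shift
  I2: { [C → - . e D] }  — shift
  I3: { [C' → C .] }  — accept
  I4: { [C → D . + D] }  — shift
  I5: { [C → . - e D], [C → . D + D], [C → . e C C], [C → .], [C → e . C C], [D → . + e], [D → . e +], [D → .], [D → e . +] }  — shift, 2 reduces
  I6: { [D → + . e], [D → e + .] }  — shift, reduce
  I7: { [C → . - e D], [C → . D + D], [C → . e C C], [C → .], [C → e C . C], [D → . + e], [D → . e +], [D → .] }  — shift, 2 reduces
  I8: { [C → e C C .] }  — reduce
  I9: { [D → + e .] }  — reduce
  I10: { [C → D + . D], [D → . + e], [D → . e +], [D → .] }  — shift, reduce
  I11: { [C → D + D .] }  — reduce
  I12: { [D → e . +] }  — shift
  I13: { [D → e + .] }  — reduce
  I14: { [C → - e . D], [D → . + e], [D → . e +], [D → .] }  — shift, reduce
  I15: { [C → - e D .] }  — reduce

I0 contains complete items [C → .], [D → .] — reduce-reduce conflict.
I5 contains complete items [C → .], [D → .] — reduce-reduce conflict.
I7 contains complete items [C → .], [D → .] — reduce-reduce conflict.

Answer: Yes — I0: [C → .] vs [D → .]; I5: [C → .] vs [D → .]; I7: [C → .] vs [D → .]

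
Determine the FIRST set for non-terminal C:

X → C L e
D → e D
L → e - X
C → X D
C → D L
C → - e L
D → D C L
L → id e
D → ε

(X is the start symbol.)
{ '-', 'e', 'id' }

To compute FIRST(C), examine every production with C on the left-hand side, reading each right-hand side left to right until a non-nullable symbol is reached.

FIRST sets of the other non-terminals involved (by the same procedure, iterated to a fixed point):
  FIRST(X) = { '-', 'e', 'id' }
  FIRST(D) = { '-', 'e', 'id', ε }
  FIRST(L) = { 'e', 'id' }

From C → X D:
  - X is a non-terminal: add FIRST(X) \ {ε} = { '-', 'e', 'id' }
    X is not nullable, so stop
From C → D L:
  - D is a non-terminal: add FIRST(D) \ {ε} = { '-', 'e', 'id' }
    D is nullable, so continue to the next symbol
  - L is a non-terminal: add FIRST(L) \ {ε} = { 'e', 'id' }
    L is not nullable, so stop
From C → - e L:
  - '-' is a terminal: add '-' and stop

Collecting: FIRST(C) = { '-', 'e', 'id' }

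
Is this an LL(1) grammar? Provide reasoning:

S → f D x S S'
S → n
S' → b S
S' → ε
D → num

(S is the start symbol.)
Relevant sets:
  FOLLOW(S') = { $, 'b' }

For S:
  PREDICT(S → f D x S S') = { 'f' }
  PREDICT(S → n) = { 'n' }
For S':
  PREDICT(S' → b S) = { 'b' }
  PREDICT(S' → ε) = { $, 'b' }
D has a single production, so nothing to check there.

Conflict found: Predict set conflict for S': { 'b' }
The grammar is NOT LL(1).

Answer: No. Predict set conflict for S': { 'b' }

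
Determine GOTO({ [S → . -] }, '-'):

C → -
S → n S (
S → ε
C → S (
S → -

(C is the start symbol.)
GOTO(I, '-') = CLOSURE({ [A → αX.β] : [A → α.Xβ] ∈ I, X = '-' })

Items with dot before '-', with the dot advanced:
  [S → . -] → [S → - .]
Closure adds nothing (no advanced item has the dot before a non-terminal).

GOTO = { [S → - .] }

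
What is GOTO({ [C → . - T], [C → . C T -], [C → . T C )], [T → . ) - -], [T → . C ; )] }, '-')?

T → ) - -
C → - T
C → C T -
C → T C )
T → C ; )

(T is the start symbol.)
GOTO(I, '-') = CLOSURE({ [A → αX.β] : [A → α.Xβ] ∈ I, X = '-' })

Items with dot before '-', with the dot advanced:
  [C → . - T] → [C → - . T]
Closure of the advanced items:
  [C → - . T] has the dot before T: add [T → . ) - -], [T → . C ; )]
  [T → . C ; )] has the dot before C: add [C → . - T], [C → . C T -], [C → . T C )]

GOTO = { [C → - . T], [C → . - T], [C → . C T -], [C → . T C )], [T → . ) - -], [T → . C ; )] }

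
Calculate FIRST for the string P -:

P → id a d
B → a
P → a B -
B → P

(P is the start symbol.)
{ 'a', 'id' }

FIRST sets of the non-terminals involved (from the grammar, by fixed-point iteration):
  FIRST(P) = { 'a', 'id' }

To compute FIRST(P -), process the symbols left to right:
Symbol P is a non-terminal. Add FIRST(P) \ {ε} = { 'a', 'id' }
P is not nullable (ε ∉ FIRST(P)), so stop here.
FIRST(P -) = { 'a', 'id' }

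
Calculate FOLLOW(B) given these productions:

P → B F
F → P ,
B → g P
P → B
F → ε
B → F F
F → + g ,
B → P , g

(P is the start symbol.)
In P → B F: B is followed by F, add FIRST(F) \ {ε} = { '+', ',', 'g' }
  F is nullable, so also add FOLLOW(P)
In P → B: B is at the end, add FOLLOW(P)

The FOLLOW sets referred to above (computed the same way, to a fixed point):
  FOLLOW(P) = { $, '+', ',', 'g' }

Taking the union: FOLLOW(B) = { $, '+', ',', 'g' }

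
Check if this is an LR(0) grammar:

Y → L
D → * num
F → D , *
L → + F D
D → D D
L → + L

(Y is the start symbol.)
No. Shift-reduce conflict between [L → + F D .] and [D → . * num]

Augment with Y' → Y and build the canonical LR(0) collection (I0 = CLOSURE({[Y' → . Y]}), then GOTO on every symbol after a dot until no new states appear). It has 13 states:
  I0: { [L → . + F D], [L → . + L], [Y → . L], [Y' → . Y] }  — shift
  I1: { [D → . * num], [D → . D D], [F → . D , *], [L → + . F D], [L → + . L], [L → . + F D], [L → . + L] }  — shift
  I2: { [Y → L .] }  — reduce
  I3: { [Y' → Y .] }  — accept
  I4: { [D → * . num] }  — shift
  I5: { [D → . * num], [D → . D D], [D → D . D], [F → D . , *] }  — shift
  I6: { [D → . * num], [D → . D D], [L → + F . D] }  — shift
  I7: { [L → + L .] }  — reduce
  I8: { [D → . * num], [D → . D D], [D → D . D], [L → + F D .] }  — shift, reduce
  I9: { [D → . * num], [D → . D D], [D → D . D], [D → D D .] }  — shift, reduce
  I10: { [F → D , . *] }  — shift
  I11: { [F → D , * .] }  — reduce
  I12: { [D → * num .] }  — reduce

Conflict in state I8:
  Shift-reduce conflict between [L → + F D .] and [D → . * num]
So the grammar is NOT LR(0).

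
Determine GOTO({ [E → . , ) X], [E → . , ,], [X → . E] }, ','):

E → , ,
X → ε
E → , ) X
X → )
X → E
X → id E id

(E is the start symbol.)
{ [E → , . ) X], [E → , . ,] }

GOTO(I, ',') = CLOSURE({ [A → αX.β] : [A → α.Xβ] ∈ I, X = ',' })

Items with dot before ',', with the dot advanced:
  [E → . , ) X] → [E → , . ) X]
  [E → . , ,] → [E → , . ,]
Closure adds nothing (no advanced item has the dot before a non-terminal).

GOTO = { [E → , . ) X], [E → , . ,] }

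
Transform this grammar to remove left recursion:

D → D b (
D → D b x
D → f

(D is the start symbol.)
D is directly left-recursive. The standard transformation for
  A → A α₁ | ... | A α_m | β₁ | ... | β_n
is
  A  → β₁ A' | ... | β_n A'
  A' → α₁ A' | ... | α_m A' | ε

D → f becomes D → f D'
D → D b ( becomes D' → b ( D'
D → D b x becomes D' → b x D'
Add D' → ε

Resulting grammar:
D → f D'
D' → b ( D'
D' → b x D'
D' → ε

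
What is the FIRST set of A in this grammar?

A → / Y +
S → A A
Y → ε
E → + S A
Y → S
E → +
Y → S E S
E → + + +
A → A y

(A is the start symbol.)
{ '/' }

To compute FIRST(A), examine every production with A on the left-hand side, reading each right-hand side left to right until a non-nullable symbol is reached.

From A → / Y +:
  - '/' is a terminal: add '/' and stop
From A → A y:
  - A is the symbol being defined: contributes nothing new
    A is not nullable, so stop

Collecting: FIRST(A) = { '/' }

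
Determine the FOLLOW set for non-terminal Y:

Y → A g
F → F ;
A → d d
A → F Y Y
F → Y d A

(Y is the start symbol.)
{ $, ';', 'd', 'g' }

Y is the start symbol, so $ ∈ FOLLOW(Y).
In A → F Y Y: Y is followed by Y, add FIRST(Y) \ {ε} = { 'd' }
In A → F Y Y: Y is at the end, add FOLLOW(A)
In F → Y d A: Y is followed by d A, add FIRST(d A) \ {ε} = { 'd' }

The FOLLOW sets referred to above (computed the same way, to a fixed point):
  FOLLOW(A) = { ';', 'd', 'g' }

Taking the union: FOLLOW(Y) = { $, ';', 'd', 'g' }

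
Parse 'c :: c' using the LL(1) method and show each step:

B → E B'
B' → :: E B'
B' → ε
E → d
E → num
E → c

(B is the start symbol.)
LL(1) parsing maintains a stack (initially the start symbol over $) and the input. At each step: if the stack top is a terminal, match it against the current input token; if it is a non-terminal N, replace it with the RHS of M[N, lookahead] (the unique production whose predict set contains the lookahead).

Stack is shown with the top on the left.

Stack      Input     Action
---------------------------
B $        c :: c $  output B → E B'
E B' $     c :: c $  output E → c
c B' $     c :: c $  match 'c'
B' $       :: c $    output B' → :: E B'
:: E B' $  :: c $    match '::'
E B' $     c $       output E → c
c B' $     c $       match 'c'
B' $       $         output B' → ε
$          $         accept

The string is accepted.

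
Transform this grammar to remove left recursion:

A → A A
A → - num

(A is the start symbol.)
A is directly left-recursive. The standard transformation for
  A → A α₁ | ... | A α_m | β₁ | ... | β_n
is
  A  → β₁ A' | ... | β_n A'
  A' → α₁ A' | ... | α_m A' | ε

A → - num becomes A → - num A'
A → A A becomes A' → A A'
Add A' → ε

Resulting grammar:
A → - num A'
A' → A A'
A' → ε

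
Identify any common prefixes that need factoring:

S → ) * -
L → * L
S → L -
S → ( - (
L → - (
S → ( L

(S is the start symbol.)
Left-factoring is needed when two productions for the same non-terminal
share a common prefix on the right-hand side.

Productions for S:
  S → ) * -
  S → L -
  S → ( - (
  S → ( L
Productions for L:
  L → * L
  L → - (

Found common prefix '(' in productions for S

Answer: Yes, S has productions with common prefix '('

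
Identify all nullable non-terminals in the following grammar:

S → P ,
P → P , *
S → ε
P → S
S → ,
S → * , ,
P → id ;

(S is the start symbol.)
ε-productions: S → ε
So S is immediately nullable.
P → S: every symbol on the right is nullable, so P is nullable too.
Every non-terminal is now nullable.
Nullable = { 'P', 'S' }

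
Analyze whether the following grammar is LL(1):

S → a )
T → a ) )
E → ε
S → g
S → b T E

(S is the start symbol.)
A grammar is LL(1) if for each non-terminal N with multiple productions, the predict sets of those productions are pairwise disjoint, where PREDICT(N → α) = (FIRST(α) \ {ε}) ∪ (FOLLOW(N) if α ⇒* ε).

For S:
  PREDICT(S → a ')') = { 'a' }
  PREDICT(S → g) = { 'g' }
  PREDICT(S → b T E) = { 'b' }
T, E have a single production, so nothing to check there.

All predict sets are disjoint. The grammar IS LL(1).

Answer: Yes, the grammar is LL(1).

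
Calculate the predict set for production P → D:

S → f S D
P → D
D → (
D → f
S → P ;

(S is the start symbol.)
{ '(', 'f' }

PREDICT(P → D) = (FIRST(RHS) \ {ε}) ∪ (FOLLOW(P) if ε ∈ FIRST(RHS), i.e. RHS ⇒* ε)
FIRST(D) = { '(', 'f' }
FIRST(D) = { '(', 'f' }
ε ∉ FIRST(D), so FOLLOW(P) is not added.
PREDICT(P → D) = { '(', 'f' }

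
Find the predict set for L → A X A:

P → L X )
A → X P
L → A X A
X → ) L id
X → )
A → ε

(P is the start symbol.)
PREDICT(L → A X A) = (FIRST(RHS) \ {ε}) ∪ (FOLLOW(L) if ε ∈ FIRST(RHS), i.e. RHS ⇒* ε)
FIRST(A) = { ')', ε }
FIRST(X) = { ')' }
FIRST(A X A) = { ')' }
ε ∉ FIRST(A X A), so FOLLOW(L) is not added.
PREDICT(L → A X A) = { ')' }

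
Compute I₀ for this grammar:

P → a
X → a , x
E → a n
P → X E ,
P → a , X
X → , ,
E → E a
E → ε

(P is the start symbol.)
{ [P → . X E ,], [P → . a , X], [P → . a], [P' → . P], [X → . , ,], [X → . a , x] }

First, augment the grammar with P' → P
I₀ = CLOSURE({ [P' → . P] }):
  [P' → . P] has the dot before P: add [P → . a], [P → . X E ,], [P → . a , X]
  [P → . X E ,] has the dot before X: add [X → . a , x], [X → . , ,]
No further items can be added.

I₀ = { [P → . X E ,], [P → . a , X], [P → . a], [P' → . P], [X → . , ,], [X → . a , x] }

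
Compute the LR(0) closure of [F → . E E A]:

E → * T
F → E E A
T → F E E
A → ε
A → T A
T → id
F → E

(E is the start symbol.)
To compute CLOSURE, for each item [A → α.Bβ] where B is a non-terminal, add [B → .γ] for all productions B → γ; repeat for the newly added items until nothing changes.

Start with: [F → . E E A]
  [F → . E E A] has the dot before E: add [E → . * T]
No further items can be added.

CLOSURE = { [E → . * T], [F → . E E A] }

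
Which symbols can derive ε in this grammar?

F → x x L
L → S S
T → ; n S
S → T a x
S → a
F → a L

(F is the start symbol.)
None

There are no ε-productions, so no non-terminal can derive ε.
No non-terminals are nullable.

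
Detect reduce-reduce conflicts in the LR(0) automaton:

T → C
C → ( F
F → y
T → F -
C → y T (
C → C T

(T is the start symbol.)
No reduce-reduce conflicts

A reduce-reduce conflict occurs when an LR(0) state has two complete items [A → α .] and [B → β .] — both call for a reduction, and with no lookahead the parser cannot choose between them.

Augment with T' → T and build the canonical LR(0) collection (I0 = CLOSURE({[T' → . T]}), then GOTO on every symbol after a dot until no new states appear). It has 12 states:
  I0: { [C → . ( F], [C → . C T], [C → . y T (], [F → . y], [T → . C], [T → . F -], [T' → . T] }  — shift
  I1: { [C → ( . F], [F → . y] }  — shift
  I2: { [C → . ( F], [C → . C T], [C → . y T (], [C → C . T], [F → . y], [T → . C], [T → . F -], [T → C .] }  — shift, reduce
  I3: { [T → F . -] }  — shift
  I4: { [T' → T .] }  — accept
  I5: { [C → . ( F], [C → . C T], [C → . y T (], [C → y . T (], [F → . y], [F → y .], [T → . C], [T → . F -] }  — shift, reduce
  I6: { [C → y T . (] }  — shift
  I7: { [C → y T ( .] }  — reduce
  I8: { [T → F - .] }  — reduce
  I9: { [C → C T .] }  — reduce
  I10: { [C → ( F .] }  — reduce
  I11: { [F → y .] }  — reduce

No state contains more than one complete item.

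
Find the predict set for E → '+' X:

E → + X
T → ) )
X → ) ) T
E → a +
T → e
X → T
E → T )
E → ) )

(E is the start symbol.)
PREDICT(E → '+' X) = (FIRST(RHS) \ {ε}) ∪ (FOLLOW(E) if ε ∈ FIRST(RHS), i.e. RHS ⇒* ε)
FIRST('+' X) = { '+' }
ε ∉ FIRST('+' X), so FOLLOW(E) is not added.
PREDICT(E → '+' X) = { '+' }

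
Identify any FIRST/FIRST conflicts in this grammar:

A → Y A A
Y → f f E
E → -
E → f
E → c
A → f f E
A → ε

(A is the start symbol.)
Yes. A → Y A A / A → f f E on { 'f' }

A FIRST/FIRST conflict occurs when two productions N → α and N → β for the same non-terminal have FIRST(α) ∩ FIRST(β) ≠ ∅ (with ε ∈ FIRST of a nullable right-hand side, so two nullable alternatives also conflict).

FIRST sets of the non-terminals at (or reachable through a nullable prefix from) the front of some alternative:
  FIRST(Y) = { 'f' }

Productions for A:
  A → Y A A: FIRST = { 'f' }
  A → f f E: FIRST = { 'f' }
  A → ε: FIRST = { ε }
Productions for E:
  E → -: FIRST = { '-' }
  E → f: FIRST = { 'f' }
  E → c: FIRST = { 'c' }
Y has only one production, so no FIRST/FIRST conflict is possible there.

Conflict for A: A → Y A A and A → f f E
  Overlap: { 'f' }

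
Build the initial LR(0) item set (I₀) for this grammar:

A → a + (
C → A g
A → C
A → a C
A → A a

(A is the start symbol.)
{ [A → . A a], [A → . C], [A → . a + (], [A → . a C], [A' → . A], [C → . A g] }

First, augment the grammar with A' → A
I₀ = CLOSURE({ [A' → . A] }):
  [A' → . A] has the dot before A: add [A → . a + (], [A → . C], [A → . a C], [A → . A a]
  [A → . C] has the dot before C: add [C → . A g]
No further items can be added.

I₀ = { [A → . A a], [A → . C], [A → . a + (], [A → . a C], [A' → . A], [C → . A g] }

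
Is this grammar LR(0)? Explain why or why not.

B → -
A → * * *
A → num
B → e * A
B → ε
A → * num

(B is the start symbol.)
A grammar is LR(0) if no state in the canonical LR(0) collection has:
  - both a shift item (dot before a terminal) and a complete item (shift-reduce conflict), or
  - two or more complete items (reduce-reduce conflict; the accept item [B' → B .] counts as a complete item here).

Augment with B' → B and build the canonical LR(0) collection (I0 = CLOSURE({[B' → . B]}), then GOTO on every symbol after a dot until no new states appear). It has 11 states:
  I0: { [B → . -], [B → . e * A], [B → .], [B' → . B] }  — shift, reduce
  I1: { [B → - .] }  — reduce
  I2: { [B' → B .] }  — accept
  I3: { [B → e . * A] }  — shift
  I4: { [A → . * * *], [A → . * num], [A → . num], [B → e * . A] }  — shift
  I5: { [A → * . * *], [A → * . num] }  — shift
  I6: { [B → e * A .] }  — reduce
  I7: { [A → num .] }  — reduce
  I8: { [A → * * . *] }  — shift
  I9: { [A → * num .] }  — reduce
  I10: { [A → * * * .] }  — reduce

Conflict in state I0:
  Shift-reduce conflict between [B → .] and [B → . -]
So the grammar is NOT LR(0).

Answer: No. Shift-reduce conflict between [B → .] and [B → . -]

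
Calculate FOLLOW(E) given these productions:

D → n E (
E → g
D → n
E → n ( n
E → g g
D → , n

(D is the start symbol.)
To compute FOLLOW(E), find every occurrence of E on a right-hand side N → α E β: add FIRST(β) \ {ε}, and if β is empty or nullable also add FOLLOW(N). Iterate to a fixed point.

In D → n E (: E is followed by '(', add FIRST('(') \ {ε} = { '(' }

Taking the union: FOLLOW(E) = { '(' }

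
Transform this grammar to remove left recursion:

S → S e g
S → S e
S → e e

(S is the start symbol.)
S is directly left-recursive. The standard transformation for
  A → A α₁ | ... | A α_m | β₁ | ... | β_n
is
  A  → β₁ A' | ... | β_n A'
  A' → α₁ A' | ... | α_m A' | ε

S → e e becomes S → e e S'
S → S e g becomes S' → e g S'
S → S e becomes S' → e S'
Add S' → ε

Resulting grammar:
S → e e S'
S' → e g S'
S' → e S'
S' → ε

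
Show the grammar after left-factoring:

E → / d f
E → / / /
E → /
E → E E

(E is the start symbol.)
E → / E'
E' → d f
E' → / /
E' → ε
E → E E

Left-factoring transforms A → αβ₁ | αβ₂ into A → αA' and A' → β₁ | β₂
(α is the longest common prefix among the alternatives). Repeat until
no nonterminal has two alternatives with a common prefix.

Round 1: E has alternatives sharing prefix '/'. Introduce E': E → / E'
  Add: E' → d f
  Add: E' → / /
  Add: E' → ε

No remaining common prefixes — done.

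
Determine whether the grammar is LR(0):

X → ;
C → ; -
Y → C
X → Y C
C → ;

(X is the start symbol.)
No. Shift-reduce conflict between [C → ; .] and [C → ; . -]

A grammar is LR(0) if no state in the canonical LR(0) collection has:
  - both a shift item (dot before a terminal) and a complete item (shift-reduce conflict), or
  - two or more complete items (reduce-reduce conflict; the accept item [X' → X .] counts as a complete item here).

Augment with X' → X and build the canonical LR(0) collection (I0 = CLOSURE({[X' → . X]}), then GOTO on every symbol after a dot until no new states appear). It has 8 states:
  I0: { [C → . ; -], [C → . ;], [X → . ;], [X → . Y C], [X' → . X], [Y → . C] }  — shift
  I1: { [C → ; . -], [C → ; .], [X → ; .] }  — shift, 2 reduces
  I2: { [Y → C .] }  — reduce
  I3: { [X' → X .] }  — accept
  I4: { [C → . ; -], [C → . ;], [X → Y . C] }  — shift
  I5: { [C → ; . -], [C → ; .] }  — shift, reduce
  I6: { [X → Y C .] }  — reduce
  I7: { [C → ; - .] }  — reduce

Conflict in state I1:
  Shift-reduce conflict between [C → ; .] and [C → ; . -]
So the grammar is NOT LR(0).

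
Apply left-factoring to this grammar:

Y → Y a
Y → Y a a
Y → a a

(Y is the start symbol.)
Left-factoring transforms A → αβ₁ | αβ₂ into A → αA' and A' → β₁ | β₂
(α is the longest common prefix among the alternatives). Repeat until
no nonterminal has two alternatives with a common prefix.

Round 1: Y has alternatives sharing prefix 'Y a'. Introduce Y': Y → Y a Y'
  Add: Y' → ε
  Add: Y' → a

No remaining common prefixes — done.

Resulting grammar:
Y → Y a Y'
Y' → ε
Y' → a
Y → a a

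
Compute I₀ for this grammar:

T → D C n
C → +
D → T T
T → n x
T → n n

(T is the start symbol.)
{ [D → . T T], [T → . D C n], [T → . n n], [T → . n x], [T' → . T] }

First, augment the grammar with T' → T
I₀ = CLOSURE({ [T' → . T] }):
  [T' → . T] has the dot before T: add [T → . D C n], [T → . n x], [T → . n n]
  [T → . D C n] has the dot before D: add [D → . T T]
No further items can be added.

I₀ = { [D → . T T], [T → . D C n], [T → . n n], [T → . n x], [T' → . T] }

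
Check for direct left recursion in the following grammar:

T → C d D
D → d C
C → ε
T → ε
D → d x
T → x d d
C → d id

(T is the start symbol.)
No direct left recursion

Direct left recursion occurs when N → N α for some non-terminal N (the right-hand side begins with the left-hand side itself).

T → C d D: starts with C
D → d C: starts with d
C → ε: starts with ε
T → ε: starts with ε
D → d x: starts with d
T → x d d: starts with x
C → d id: starts with d

No direct left recursion found.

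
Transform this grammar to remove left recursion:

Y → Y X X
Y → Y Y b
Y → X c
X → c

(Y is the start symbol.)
Y → X c Y'
Y' → X X Y'
Y' → Y b Y'
Y' → ε
X → c

Y is directly left-recursive. The standard transformation for
  A → A α₁ | ... | A α_m | β₁ | ... | β_n
is
  A  → β₁ A' | ... | β_n A'
  A' → α₁ A' | ... | α_m A' | ε

Y → X c becomes Y → X c Y'
Y → Y X X becomes Y' → X X Y'
Y → Y Y b becomes Y' → Y b Y'
Add Y' → ε

Productions for other non-terminals are unchanged:
  X → c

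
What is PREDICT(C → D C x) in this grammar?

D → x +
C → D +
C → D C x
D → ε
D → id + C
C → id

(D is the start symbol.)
PREDICT(C → D C x) = (FIRST(RHS) \ {ε}) ∪ (FOLLOW(C) if ε ∈ FIRST(RHS), i.e. RHS ⇒* ε)
FIRST(D) = { 'id', 'x', ε }
FIRST(C) = { '+', 'id', 'x' }
FIRST(D C x) = { '+', 'id', 'x' }
ε ∉ FIRST(D C x), so FOLLOW(C) is not added.
PREDICT(C → D C x) = { '+', 'id', 'x' }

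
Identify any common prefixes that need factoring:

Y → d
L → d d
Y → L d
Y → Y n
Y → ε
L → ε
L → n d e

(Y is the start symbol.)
Left-factoring is needed when two productions for the same non-terminal
share a common prefix on the right-hand side.

Productions for Y:
  Y → d
  Y → L d
  Y → Y n
  Y → ε
Productions for L:
  L → d d
  L → ε
  L → n d e

No common prefixes found.

Answer: No, left-factoring is not needed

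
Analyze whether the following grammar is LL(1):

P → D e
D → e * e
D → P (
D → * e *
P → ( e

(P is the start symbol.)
Relevant sets:
  FIRST(D) = { '(', '*', 'e' }
  FIRST(P) = { '(', '*', 'e' }

For P:
  PREDICT(P → D e) = { '(', '*', 'e' }
  PREDICT(P → '(' e) = { '(' }
For D:
  PREDICT(D → e '*' e) = { 'e' }
  PREDICT(D → P '(') = { '(', '*', 'e' }
  PREDICT(D → '*' e '*') = { '*' }

Conflict found: Predict set conflict for P: { '(' }
The grammar is NOT LL(1).

Answer: No. Predict set conflict for P: { '(' }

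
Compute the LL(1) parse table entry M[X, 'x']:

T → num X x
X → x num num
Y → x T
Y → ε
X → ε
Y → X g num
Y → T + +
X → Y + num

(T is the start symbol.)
X → x num num, X → ε, X → Y + num

To find M[X, 'x'], we find productions for X where 'x' is in the predict set (PREDICT(N → α) = (FIRST(α) \ {ε}) ∪ (FOLLOW(N) if α ⇒* ε)).

Relevant sets:
  FIRST(Y) = { '+', 'g', 'num', 'x', ε }
  FOLLOW(X) = { 'g', 'x' }

X → x num num: PREDICT = { 'x' }
  'x' is in predict set, so this production goes in M[X, 'x']
X → ε: PREDICT = { 'g', 'x' }
  'x' is in predict set, so this production goes in M[X, 'x']
X → Y + num: PREDICT = { '+', 'g', 'num', 'x' }
  'x' is in predict set, so this production goes in M[X, 'x']

M[X, 'x'] = X → x num num, X → ε, X → Y + num  (a multiply-defined cell — the grammar is not LL(1))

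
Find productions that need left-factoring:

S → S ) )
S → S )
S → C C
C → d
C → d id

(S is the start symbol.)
Left-factoring is needed when two productions for the same non-terminal
share a common prefix on the right-hand side.

Productions for S:
  S → S ) )
  S → S )
  S → C C
Productions for C:
  C → d
  C → d id

Found common prefix 'S )' in productions for S
Found common prefix 'd' in productions for C

Answer: Yes, S has productions with common prefix 'S )'; C has productions with common prefix 'd'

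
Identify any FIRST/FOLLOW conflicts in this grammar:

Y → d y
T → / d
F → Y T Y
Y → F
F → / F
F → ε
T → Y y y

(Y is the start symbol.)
A FIRST/FOLLOW conflict occurs when a non-terminal N has a nullable alternative N → β (β ⇒* ε) and another alternative N → α with FIRST(α) ∩ FOLLOW(N) ≠ ∅: on such a lookahead the parser cannot decide between expanding α and letting N vanish via β.

Nullable non-terminals: F, Y.
FIRST sets used below: FIRST(Y) = { '/', 'd', 'y', ε }, FIRST(T) = { '/', 'd', 'y' }, FIRST(F) = { '/', 'd', 'y', ε }

F: nullable alternative(s) F → ε; FOLLOW(F) = { $, '/', 'd', 'y' }
  F → Y T Y: FIRST \ {ε} = { '/', 'd', 'y' } — overlaps FOLLOW(F) on { '/', 'd', 'y' }: CONFLICT
  F → / F: FIRST \ {ε} = { '/' } — overlaps FOLLOW(F) on { '/' }: CONFLICT
  F → ε: FIRST \ {ε} = { } — this is the only nullable alternative, skip

Y: nullable alternative(s) Y → F; FOLLOW(Y) = { $, '/', 'd', 'y' }
  Y → d y: FIRST \ {ε} = { 'd' } — overlaps FOLLOW(Y) on { 'd' }: CONFLICT
  Y → F: FIRST \ {ε} = { '/', 'd', 'y' } — this is the only nullable alternative, skip

T has no nullable alternative, so no FIRST/FOLLOW check is needed there.

So the grammar has 3 FIRST/FOLLOW conflicts (marked CONFLICT above).

Answer: Yes. Y → d y with FOLLOW(Y) on { 'd' }; F → Y T Y with FOLLOW(F) on { '/', 'd', 'y' }; F → '/' F with FOLLOW(F) on { '/' }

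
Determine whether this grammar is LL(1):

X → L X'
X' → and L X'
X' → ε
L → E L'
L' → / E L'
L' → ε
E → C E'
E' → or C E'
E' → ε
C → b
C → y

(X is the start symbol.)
A grammar is LL(1) if for each non-terminal N with multiple productions, the predict sets of those productions are pairwise disjoint, where PREDICT(N → α) = (FIRST(α) \ {ε}) ∪ (FOLLOW(N) if α ⇒* ε).

Relevant sets:
  FOLLOW(X') = { $ }
  FOLLOW(L') = { $, 'and' }
  FOLLOW(E') = { $, '/', 'and' }

For X':
  PREDICT(X' → and L X') = { 'and' }
  PREDICT(X' → ε) = { $ }
For L':
  PREDICT(L' → '/' E L') = { '/' }
  PREDICT(L' → ε) = { $, 'and' }
For E':
  PREDICT(E' → or C E') = { 'or' }
  PREDICT(E' → ε) = { $, '/', 'and' }
For C:
  PREDICT(C → b) = { 'b' }
  PREDICT(C → y) = { 'y' }
X, L, E have a single production, so nothing to check there.

All predict sets are disjoint. The grammar IS LL(1).

Answer: Yes, the grammar is LL(1).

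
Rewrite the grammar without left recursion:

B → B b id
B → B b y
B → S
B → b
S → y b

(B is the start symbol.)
B is directly left-recursive. The standard transformation for
  A → A α₁ | ... | A α_m | β₁ | ... | β_n
is
  A  → β₁ A' | ... | β_n A'
  A' → α₁ A' | ... | α_m A' | ε

B → S becomes B → S B'
B → b becomes B → b B'
B → B b id becomes B' → b id B'
B → B b y becomes B' → b y B'
Add B' → ε

Productions for other non-terminals are unchanged:
  S → y b

Resulting grammar:
B → S B'
B → b B'
B' → b id B'
B' → b y B'
B' → ε
S → y b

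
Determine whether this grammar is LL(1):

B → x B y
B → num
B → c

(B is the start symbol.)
Yes, the grammar is LL(1).

A grammar is LL(1) if for each non-terminal N with multiple productions, the predict sets of those productions are pairwise disjoint, where PREDICT(N → α) = (FIRST(α) \ {ε}) ∪ (FOLLOW(N) if α ⇒* ε).

For B:
  PREDICT(B → x B y) = { 'x' }
  PREDICT(B → num) = { 'num' }
  PREDICT(B → c) = { 'c' }

All predict sets are disjoint. The grammar IS LL(1).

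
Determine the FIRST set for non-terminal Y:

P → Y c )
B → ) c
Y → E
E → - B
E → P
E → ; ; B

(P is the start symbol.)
FIRST sets of the other non-terminals involved (by the same procedure, iterated to a fixed point):
  FIRST(E) = { '-', ';' }

From Y → E:
  - E is a non-terminal: add FIRST(E) \ {ε} = { '-', ';' }
    E is not nullable, so stop

Collecting: FIRST(Y) = { '-', ';' }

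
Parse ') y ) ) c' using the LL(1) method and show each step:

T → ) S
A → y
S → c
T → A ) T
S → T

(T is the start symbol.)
Stack is shown with the top on the left.

Stack    Input        Action
----------------------------
T $      ) y ) ) c $  output T → ) S
) S $    ) y ) ) c $  match ')'
S $      y ) ) c $    output S → T
T $      y ) ) c $    output T → A ) T
A ) T $  y ) ) c $    output A → y
y ) T $  y ) ) c $    match 'y'
) T $    ) ) c $      match ')'
T $      ) c $        output T → ) S
) S $    ) c $        match ')'
S $      c $          output S → c
c $      c $          match 'c'
$        $            accept

The string is accepted.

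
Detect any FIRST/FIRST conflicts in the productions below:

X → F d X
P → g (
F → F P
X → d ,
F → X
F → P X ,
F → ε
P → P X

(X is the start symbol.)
Yes. X → F d X / X → d ',' on { 'd' }; P → g '(' / P → P X on { 'g' }; F → F P / F → X on { 'd', 'g' }; F → F P / F → P X ',' on { 'g' }; F → X / F → P X ',' on { 'g' }

A FIRST/FIRST conflict occurs when two productions N → α and N → β for the same non-terminal have FIRST(α) ∩ FIRST(β) ≠ ∅ (with ε ∈ FIRST of a nullable right-hand side, so two nullable alternatives also conflict).

FIRST sets of the non-terminals at (or reachable through a nullable prefix from) the front of some alternative:
  FIRST(F) = { 'd', 'g', ε }
  FIRST(P) = { 'g' }
  FIRST(X) = { 'd', 'g' }

Productions for X:
  X → F d X: FIRST = { 'd', 'g' }
  X → d ,: FIRST = { 'd' }
Productions for P:
  P → g (: FIRST = { 'g' }
  P → P X: FIRST = { 'g' }
Productions for F:
  F → F P: FIRST = { 'd', 'g' }
  F → X: FIRST = { 'd', 'g' }
  F → P X ,: FIRST = { 'g' }
  F → ε: FIRST = { ε }

Conflict for X: X → F d X and X → d ,
  Overlap: { 'd' }
Conflict for P: P → g ( and P → P X
  Overlap: { 'g' }
Conflict for F: F → F P and F → X
  Overlap: { 'd', 'g' }
Conflict for F: F → F P and F → P X ,
  Overlap: { 'g' }
Conflict for F: F → X and F → P X ,
  Overlap: { 'g' }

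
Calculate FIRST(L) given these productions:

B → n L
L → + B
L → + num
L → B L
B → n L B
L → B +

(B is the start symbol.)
FIRST sets of the other non-terminals involved (by the same procedure, iterated to a fixed point):
  FIRST(B) = { 'n' }

From L → + B:
  - '+' is a terminal: add '+' and stop
From L → + num:
  - '+' is a terminal: add '+' and stop
From L → B L:
  - B is a non-terminal: add FIRST(B) \ {ε} = { 'n' }
    B is not nullable, so stop
From L → B +:
  - B is a non-terminal: add FIRST(B) \ {ε} = { 'n' }
    B is not nullable, so stop

Collecting: FIRST(L) = { '+', 'n' }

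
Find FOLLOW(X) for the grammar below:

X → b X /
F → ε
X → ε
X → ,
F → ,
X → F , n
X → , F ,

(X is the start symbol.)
{ $, '/' }

X is the start symbol, so $ ∈ FOLLOW(X).
In X → b X /: X is followed by '/', add FIRST('/') \ {ε} = { '/' }

Taking the union: FOLLOW(X) = { $, '/' }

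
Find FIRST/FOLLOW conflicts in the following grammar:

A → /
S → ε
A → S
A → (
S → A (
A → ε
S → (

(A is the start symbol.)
Nullable non-terminals: A, S.
FIRST sets used below: FIRST(S) = { '(', '/', ε }, FIRST(A) = { '(', '/', ε }

A: nullable alternative(s) A → S, A → ε; FOLLOW(A) = { $, '(' }
  A → /: FIRST \ {ε} = { '/' } — disjoint from FOLLOW(A)
  A → S: FIRST \ {ε} = { '(', '/' } — overlaps FOLLOW(A) on { '(' }: CONFLICT
  A → (: FIRST \ {ε} = { '(' } — overlaps FOLLOW(A) on { '(' }: CONFLICT
  A → ε: FIRST \ {ε} = { } — disjoint from FOLLOW(A)

S: nullable alternative(s) S → ε; FOLLOW(S) = { $, '(' }
  S → ε: FIRST \ {ε} = { } — this is the only nullable alternative, skip
  S → A (: FIRST \ {ε} = { '(', '/' } — overlaps FOLLOW(S) on { '(' }: CONFLICT
  S → (: FIRST \ {ε} = { '(' } — overlaps FOLLOW(S) on { '(' }: CONFLICT

So the grammar has 4 FIRST/FOLLOW conflicts (marked CONFLICT above).

Answer: Yes. A → S with FOLLOW(A) on { '(' }; A → '(' with FOLLOW(A) on { '(' }; S → A '(' with FOLLOW(S) on { '(' }; S → '(' with FOLLOW(S) on { '(' }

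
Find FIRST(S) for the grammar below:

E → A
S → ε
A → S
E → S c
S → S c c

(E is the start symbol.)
{ 'c', ε }

To compute FIRST(S), examine every production with S on the left-hand side, reading each right-hand side left to right until a non-nullable symbol is reached.

From S → ε:
  - ε-production, so ε ∈ FIRST(S)
From S → S c c:
  - S is the symbol being defined: contributes nothing new
    S is nullable, so continue to the next symbol
  - c is a terminal: add 'c' and stop

Collecting: FIRST(S) = { 'c', ε }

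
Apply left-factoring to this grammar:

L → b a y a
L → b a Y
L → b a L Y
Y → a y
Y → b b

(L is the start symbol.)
Left-factoring transforms A → αβ₁ | αβ₂ into A → αA' and A' → β₁ | β₂
(α is the longest common prefix among the alternatives). Repeat until
no nonterminal has two alternatives with a common prefix.

Round 1: L has alternatives sharing prefix 'b a'. Introduce L': L → b a L'
  Add: L' → y a
  Add: L' → Y
  Add: L' → L Y

No remaining common prefixes — done.

Resulting grammar:
L → b a L'
L' → y a
L' → Y
L' → L Y
Y → a y
Y → b b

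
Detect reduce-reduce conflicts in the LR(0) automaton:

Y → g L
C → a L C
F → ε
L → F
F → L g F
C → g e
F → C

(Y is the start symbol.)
Yes — I12: [F → L g F .] vs [L → F .]

A reduce-reduce conflict occurs when an LR(0) state has two complete items [A → α .] and [B → β .] — both call for a reduction, and with no lookahead the parser cannot choose between them.

Augment with Y' → Y and build the canonical LR(0) collection (I0 = CLOSURE({[Y' → . Y]}), then GOTO on every symbol after a dot until no new states appear). It has 15 states:
  I0: { [Y → . g L], [Y' → . Y] }  — shift
  I1: { [Y' → Y .] }  — accept
  I2: { [C → . a L C], [C → . g e], [F → . C], [F → . L g F], [F → .], [L → . F], [Y → g . L] }  — shift, reduce
  I3: { [F → C .] }  — reduce
  I4: { [L → F .] }  — reduce
  I5: { [F → L . g F], [Y → g L .] }  — shift, reduce
  I6: { [C → . a L C], [C → . g e], [C → a . L C], [F → . C], [F → . L g F], [F → .], [L → . F] }  — shift, reduce
  I7: { [C → g . e] }  — shift
  I8: { [C → g e .] }  — reduce
  I9: { [C → . a L C], [C → . g e], [C → a L . C], [F → L . g F] }  — shift
  I10: { [C → a L C .] }  — reduce
  I11: { [C → . a L C], [C → . g e], [C → g . e], [F → . C], [F → . L g F], [F → .], [F → L g . F], [L → . F] }  — shift, reduce
  I12: { [F → L g F .], [L → F .] }  — 2 reduces
  I13: { [F → L . g F] }  — shift
  I14: { [C → . a L C], [C → . g e], [F → . C], [F → . L g F], [F → .], [F → L g . F], [L → . F] }  — shift, reduce

I12 contains complete items [F → L g F .], [L → F .] — reduce-reduce conflict.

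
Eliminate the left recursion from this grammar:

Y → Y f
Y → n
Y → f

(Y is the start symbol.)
Y → n Y'
Y → f Y'
Y' → f Y'
Y' → ε

Y is directly left-recursive. The standard transformation for
  A → A α₁ | ... | A α_m | β₁ | ... | β_n
is
  A  → β₁ A' | ... | β_n A'
  A' → α₁ A' | ... | α_m A' | ε

Y → n becomes Y → n Y'
Y → f becomes Y → f Y'
Y → Y f becomes Y' → f Y'
Add Y' → ε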